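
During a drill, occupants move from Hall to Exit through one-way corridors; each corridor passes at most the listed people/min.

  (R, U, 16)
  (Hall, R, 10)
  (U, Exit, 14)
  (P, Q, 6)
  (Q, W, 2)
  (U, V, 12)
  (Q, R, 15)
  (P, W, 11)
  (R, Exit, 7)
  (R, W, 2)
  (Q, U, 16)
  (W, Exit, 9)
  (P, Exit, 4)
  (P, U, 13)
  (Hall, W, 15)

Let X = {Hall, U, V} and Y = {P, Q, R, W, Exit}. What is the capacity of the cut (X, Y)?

39

Edges leaving {Hall, U, V}: Hall→R (10), Hall→W (15), U→Exit (14).
Cut capacity = 10 + 15 + 14 = 39.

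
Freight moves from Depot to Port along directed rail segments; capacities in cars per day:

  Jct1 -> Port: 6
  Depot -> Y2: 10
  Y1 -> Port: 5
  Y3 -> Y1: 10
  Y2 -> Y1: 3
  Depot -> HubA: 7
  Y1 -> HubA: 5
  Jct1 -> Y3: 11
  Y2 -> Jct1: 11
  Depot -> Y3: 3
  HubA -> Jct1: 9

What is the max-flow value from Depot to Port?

Augment Depot→Y3→Y1→Port: bottleneck 3, flow now 3.
Augment Depot→Y2→Jct1→Port: bottleneck 6, flow now 9.
Augment Depot→Y2→Y1→Port: bottleneck 2, flow now 11.
No augmenting path remains; maximum flow = 11.
In the residual graph, reachable from Depot: {Depot, Y3, Y2, HubA, Jct1, Y1}.
Min-cut edges: Jct1→Port (6), Y1→Port (5); capacity 6 + 5 = 11.
This cut is saturated, so no flow can exceed 11.

11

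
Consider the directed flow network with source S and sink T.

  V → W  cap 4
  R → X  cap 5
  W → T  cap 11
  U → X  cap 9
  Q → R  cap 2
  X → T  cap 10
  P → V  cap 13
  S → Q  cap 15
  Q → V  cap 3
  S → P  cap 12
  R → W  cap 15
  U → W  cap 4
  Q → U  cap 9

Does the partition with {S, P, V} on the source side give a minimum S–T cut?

Given cut capacity: 15 + 4 = 19.
Augment S→P→V→W→T: bottleneck 4, flow now 4.
Augment S→Q→R→W→T: bottleneck 2, flow now 6.
Augment S→Q→U→W→T: bottleneck 4, flow now 10.
Augment S→Q→U→X→T: bottleneck 5, flow now 15.
No augmenting path remains; maximum flow = 15.
In the residual graph, reachable from S: {S, P, Q, V}.
Min-cut edges: Q→R (2), Q→U (9), V→W (4); capacity 2 + 9 + 4 = 15.
Cut capacity 19 exceeds the max flow 15, so it is not minimum.

No — its capacity is 19, but the minimum cut has capacity 15.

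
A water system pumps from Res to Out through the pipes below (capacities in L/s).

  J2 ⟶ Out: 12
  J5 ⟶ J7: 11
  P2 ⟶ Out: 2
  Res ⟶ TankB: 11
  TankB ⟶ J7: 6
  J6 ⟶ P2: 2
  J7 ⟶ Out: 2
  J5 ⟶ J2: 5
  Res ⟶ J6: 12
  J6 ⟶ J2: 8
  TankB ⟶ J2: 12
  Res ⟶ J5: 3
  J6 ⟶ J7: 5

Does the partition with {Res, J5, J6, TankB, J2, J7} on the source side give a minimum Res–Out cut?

Given cut capacity: 2 + 12 + 2 = 16.
Augment Res→J5→J2→Out: bottleneck 3, flow now 3.
Augment Res→J6→P2→Out: bottleneck 2, flow now 5.
Augment Res→J6→J2→Out: bottleneck 8, flow now 13.
Augment Res→J6→J7→Out: bottleneck 2, flow now 15.
Augment Res→TankB→J2→Out: bottleneck 1, flow now 16.
No augmenting path remains; maximum flow = 16.
Cut capacity 16 equals the max flow, so it is a minimum cut.

Yes — it is a minimum cut (capacity 16).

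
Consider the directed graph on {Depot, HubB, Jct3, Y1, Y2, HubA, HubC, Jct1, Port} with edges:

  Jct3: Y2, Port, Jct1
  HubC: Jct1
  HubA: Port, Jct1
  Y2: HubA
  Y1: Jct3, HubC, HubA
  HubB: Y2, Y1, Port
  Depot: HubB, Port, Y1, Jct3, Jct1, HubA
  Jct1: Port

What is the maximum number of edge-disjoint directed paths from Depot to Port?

Assign every edge capacity 1; by Menger, the answer equals the max flow.
Path Depot→Port (+1); total 1.
Path Depot→HubB→Port (+1); total 2.
Path Depot→Jct3→Port (+1); total 3.
Path Depot→HubA→Port (+1); total 4.
Path Depot→Jct1→Port (+1); total 5.
No residual Depot→Port path; max flow = 5.
Certifying cut of size 5: {Depot→HubB, Depot→Port, HubA→Port, Jct1→Port, Jct3→Port}.

5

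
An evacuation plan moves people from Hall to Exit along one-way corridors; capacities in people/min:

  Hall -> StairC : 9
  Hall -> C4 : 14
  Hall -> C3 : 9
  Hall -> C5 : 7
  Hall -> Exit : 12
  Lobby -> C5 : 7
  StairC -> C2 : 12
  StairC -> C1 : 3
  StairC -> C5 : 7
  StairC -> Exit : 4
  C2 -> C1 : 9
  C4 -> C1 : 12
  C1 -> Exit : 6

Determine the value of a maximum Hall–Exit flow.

Augment Hall→Exit: bottleneck 12, flow now 12.
Augment Hall→StairC→Exit: bottleneck 4, flow now 16.
Augment Hall→StairC→C1→Exit: bottleneck 3, flow now 19.
Augment Hall→C4→C1→Exit: bottleneck 3, flow now 22.
No augmenting path remains; maximum flow = 22.
In the residual graph, reachable from Hall: {Hall, StairC, C2, C4, C3, C1, C5}.
Min-cut edges: Hall→Exit (12), StairC→Exit (4), C1→Exit (6); capacity 12 + 4 + 6 = 22.
This cut is saturated, so no flow can exceed 22.

22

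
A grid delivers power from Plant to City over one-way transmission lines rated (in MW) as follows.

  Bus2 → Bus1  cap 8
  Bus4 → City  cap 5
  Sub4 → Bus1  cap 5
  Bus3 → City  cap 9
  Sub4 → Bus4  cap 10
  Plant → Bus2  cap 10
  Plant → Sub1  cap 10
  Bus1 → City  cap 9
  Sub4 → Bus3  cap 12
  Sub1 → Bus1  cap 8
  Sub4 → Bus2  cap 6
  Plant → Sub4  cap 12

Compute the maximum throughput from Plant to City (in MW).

21

Augment Plant→Sub1→Bus1→City: bottleneck 8, flow now 8.
Augment Plant→Sub4→Bus3→City: bottleneck 9, flow now 17.
Augment Plant→Sub4→Bus4→City: bottleneck 3, flow now 20.
Augment Plant→Bus2→Bus1→City: bottleneck 1, flow now 21.
No augmenting path remains; maximum flow = 21.
In the residual graph, reachable from Plant: {Plant, Sub1, Bus2, Bus1}.
Min-cut edges: Plant→Sub4 (12), Bus1→City (9); capacity 12 + 9 = 21.
This cut is saturated, so no flow can exceed 21.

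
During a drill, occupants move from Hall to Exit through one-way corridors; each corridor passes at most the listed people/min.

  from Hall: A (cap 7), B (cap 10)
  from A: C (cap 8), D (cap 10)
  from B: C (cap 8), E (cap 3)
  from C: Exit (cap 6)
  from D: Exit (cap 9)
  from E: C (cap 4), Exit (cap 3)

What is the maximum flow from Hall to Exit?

Augment Hall→A→C→Exit: bottleneck 6, flow now 6.
Augment Hall→A→D→Exit: bottleneck 1, flow now 7.
Augment Hall→B→E→Exit: bottleneck 3, flow now 10.
Augment Hall→B→C→A→D→Exit: bottleneck 6, flow now 16. (uses reverse residual edge)
No augmenting path remains; maximum flow = 16.
In the residual graph, reachable from Hall: {Hall, B, C}.
Min-cut edges: Hall→A (7), B→E (3), C→Exit (6); capacity 7 + 3 + 6 = 16.
This cut is saturated, so no flow can exceed 16.

16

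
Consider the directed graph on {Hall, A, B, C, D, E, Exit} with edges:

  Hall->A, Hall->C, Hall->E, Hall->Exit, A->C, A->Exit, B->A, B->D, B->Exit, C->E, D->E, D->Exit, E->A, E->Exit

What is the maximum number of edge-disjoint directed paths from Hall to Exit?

Assign every edge capacity 1; by Menger, the answer equals the max flow.
Path Hall→Exit (+1); total 1.
Path Hall→A→Exit (+1); total 2.
Path Hall→E→Exit (+1); total 3.
No residual Hall→Exit path; max flow = 3.
Certifying cut of size 3: {A→Exit, E→Exit, Hall→Exit}.

3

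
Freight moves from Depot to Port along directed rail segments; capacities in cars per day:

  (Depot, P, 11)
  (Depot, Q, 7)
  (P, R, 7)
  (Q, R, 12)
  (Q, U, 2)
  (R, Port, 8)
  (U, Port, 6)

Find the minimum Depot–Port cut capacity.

Augment Depot→P→R→Port: bottleneck 7, flow now 7.
Augment Depot→Q→R→Port: bottleneck 1, flow now 8.
Augment Depot→Q→U→Port: bottleneck 2, flow now 10.
No augmenting path remains; maximum flow = 10.
By max-flow min-cut, the minimum cut capacity equals the max flow.
In the residual graph, reachable from Depot: {Depot, P, Q, R}.
Min-cut edges: Q→U (2), R→Port (8); capacity 2 + 8 = 10.

10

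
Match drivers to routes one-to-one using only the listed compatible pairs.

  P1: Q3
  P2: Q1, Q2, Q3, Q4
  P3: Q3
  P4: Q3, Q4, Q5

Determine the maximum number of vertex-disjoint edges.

Unit-capacity flow: source→left, listed edges, right→sink; max matching = max flow.
Augmenting path P1→Q3 (+1); matched 1.
Augmenting path P2→Q1 (+1); matched 2.
Augmenting path P4→Q4 (+1); matched 3.
No augmenting path remains; maximum matching = 3.
König certificate: {P2, P4, Q3} is a vertex cover of size 3 (every listed pair touches it), so no matching can be larger.

3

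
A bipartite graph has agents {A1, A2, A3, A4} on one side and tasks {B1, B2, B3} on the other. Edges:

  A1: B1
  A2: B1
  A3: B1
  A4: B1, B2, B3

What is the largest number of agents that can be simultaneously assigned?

2

Unit-capacity flow: source→left, listed edges, right→sink; max matching = max flow.
Augmenting path A1→B1 (+1); matched 1.
Augmenting path A4→B2 (+1); matched 2.
No augmenting path remains; maximum matching = 2.
König certificate: {A4, B1} is a vertex cover of size 2 (every listed pair touches it), so no matching can be larger.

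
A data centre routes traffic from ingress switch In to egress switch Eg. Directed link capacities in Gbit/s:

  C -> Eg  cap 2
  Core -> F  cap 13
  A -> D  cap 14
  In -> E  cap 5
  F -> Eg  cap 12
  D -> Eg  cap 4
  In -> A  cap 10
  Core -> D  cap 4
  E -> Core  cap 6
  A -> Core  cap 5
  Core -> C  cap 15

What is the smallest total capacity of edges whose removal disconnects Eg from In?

14

Augment In→A→D→Eg: bottleneck 4, flow now 4.
Augment In→E→Core→C→Eg: bottleneck 2, flow now 6.
Augment In→E→Core→F→Eg: bottleneck 3, flow now 9.
Augment In→A→Core→F→Eg: bottleneck 5, flow now 14.
No augmenting path remains; maximum flow = 14.
By max-flow min-cut, the minimum cut capacity equals the max flow.
In the residual graph, reachable from In: {In, A, D}.
Min-cut edges: In→E (5), A→Core (5), D→Eg (4); capacity 5 + 5 + 4 = 14.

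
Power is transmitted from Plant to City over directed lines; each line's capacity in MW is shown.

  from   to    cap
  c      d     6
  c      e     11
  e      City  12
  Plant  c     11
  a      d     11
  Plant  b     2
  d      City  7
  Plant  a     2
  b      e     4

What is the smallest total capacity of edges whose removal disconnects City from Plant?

15

Augment Plant→a→d→City: bottleneck 2, flow now 2.
Augment Plant→b→e→City: bottleneck 2, flow now 4.
Augment Plant→c→d→City: bottleneck 5, flow now 9.
Augment Plant→c→e→City: bottleneck 6, flow now 15.
No augmenting path remains; maximum flow = 15.
By max-flow min-cut, the minimum cut capacity equals the max flow.
In the residual graph, reachable from Plant: {Plant}.
Min-cut edges: Plant→a (2), Plant→b (2), Plant→c (11); capacity 2 + 2 + 11 = 15.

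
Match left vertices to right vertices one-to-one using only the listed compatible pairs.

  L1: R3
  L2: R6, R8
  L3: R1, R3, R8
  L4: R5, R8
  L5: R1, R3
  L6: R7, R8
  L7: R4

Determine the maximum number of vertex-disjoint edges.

Unit-capacity flow: source→left, listed edges, right→sink; max matching = max flow.
Augmenting path L1→R3 (+1); matched 1.
Augmenting path L2→R6 (+1); matched 2.
Augmenting path L3→R1 (+1); matched 3.
Augmenting path L4→R5 (+1); matched 4.
Augmenting path L6→R7 (+1); matched 5.
Augmenting path L7→R4 (+1); matched 6.
Augmenting path L5→R1→L3→R8 (+1); matched 7.
No augmenting path remains; maximum matching = 7.
König certificate: {L1, L2, L3, L4, L5, L6, L7} is a vertex cover of size 7 (every listed pair touches it), so no matching can be larger.

7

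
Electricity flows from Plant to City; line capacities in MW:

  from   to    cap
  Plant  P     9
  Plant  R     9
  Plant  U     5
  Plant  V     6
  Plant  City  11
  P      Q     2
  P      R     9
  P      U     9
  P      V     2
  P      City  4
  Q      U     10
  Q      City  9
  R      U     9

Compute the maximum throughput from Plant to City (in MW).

Augment Plant→City: bottleneck 11, flow now 11.
Augment Plant→P→City: bottleneck 4, flow now 15.
Augment Plant→P→Q→City: bottleneck 2, flow now 17.
No augmenting path remains; maximum flow = 17.
In the residual graph, reachable from Plant: {Plant, P, R, U, V}.
Min-cut edges: Plant→City (11), P→Q (2), P→City (4); capacity 11 + 2 + 4 = 17.
This cut is saturated, so no flow can exceed 17.

17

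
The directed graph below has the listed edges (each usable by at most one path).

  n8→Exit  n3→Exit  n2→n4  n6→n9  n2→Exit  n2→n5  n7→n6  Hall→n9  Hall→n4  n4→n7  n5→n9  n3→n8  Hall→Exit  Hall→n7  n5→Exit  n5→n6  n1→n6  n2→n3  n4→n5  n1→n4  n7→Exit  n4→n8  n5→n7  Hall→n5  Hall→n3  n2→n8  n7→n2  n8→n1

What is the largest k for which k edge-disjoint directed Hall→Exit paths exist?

5

Assign every edge capacity 1; by Menger, the answer equals the max flow.
Path Hall→Exit (+1); total 1.
Path Hall→n3→Exit (+1); total 2.
Path Hall→n5→Exit (+1); total 3.
Path Hall→n7→Exit (+1); total 4.
Path Hall→n4→n8→Exit (+1); total 5.
No residual Hall→Exit path; max flow = 5.
Certifying cut of size 5: {Hall→Exit, Hall→n3, Hall→n4, Hall→n5, Hall→n7}.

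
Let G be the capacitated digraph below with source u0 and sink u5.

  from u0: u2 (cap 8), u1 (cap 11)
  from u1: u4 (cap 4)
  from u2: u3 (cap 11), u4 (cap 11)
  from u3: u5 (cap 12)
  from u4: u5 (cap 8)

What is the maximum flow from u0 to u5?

Augment u0→u1→u4→u5: bottleneck 4, flow now 4.
Augment u0→u2→u3→u5: bottleneck 8, flow now 12.
No augmenting path remains; maximum flow = 12.
In the residual graph, reachable from u0: {u0, u1}.
Min-cut edges: u0→u2 (8), u1→u4 (4); capacity 8 + 4 = 12.
This cut is saturated, so no flow can exceed 12.

12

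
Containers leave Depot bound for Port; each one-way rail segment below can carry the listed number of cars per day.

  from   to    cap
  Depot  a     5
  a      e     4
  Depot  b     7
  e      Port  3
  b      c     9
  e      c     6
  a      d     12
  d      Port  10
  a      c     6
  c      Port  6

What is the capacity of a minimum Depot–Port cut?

11

Augment Depot→a→c→Port: bottleneck 5, flow now 5.
Augment Depot→b→c→Port: bottleneck 1, flow now 6.
Augment Depot→b→c→a→d→Port: bottleneck 5, flow now 11. (uses reverse residual edge)
No augmenting path remains; maximum flow = 11.
By max-flow min-cut, the minimum cut capacity equals the max flow.
In the residual graph, reachable from Depot: {Depot, b, c}.
Min-cut edges: Depot→a (5), c→Port (6); capacity 5 + 6 = 11.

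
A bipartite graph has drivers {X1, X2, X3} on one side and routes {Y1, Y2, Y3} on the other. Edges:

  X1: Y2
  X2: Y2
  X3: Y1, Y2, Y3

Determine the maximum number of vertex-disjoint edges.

Unit-capacity flow: source→left, listed edges, right→sink; max matching = max flow.
Augmenting path X1→Y2 (+1); matched 1.
Augmenting path X3→Y1 (+1); matched 2.
No augmenting path remains; maximum matching = 2.
König certificate: {X3, Y2} is a vertex cover of size 2 (every listed pair touches it), so no matching can be larger.

2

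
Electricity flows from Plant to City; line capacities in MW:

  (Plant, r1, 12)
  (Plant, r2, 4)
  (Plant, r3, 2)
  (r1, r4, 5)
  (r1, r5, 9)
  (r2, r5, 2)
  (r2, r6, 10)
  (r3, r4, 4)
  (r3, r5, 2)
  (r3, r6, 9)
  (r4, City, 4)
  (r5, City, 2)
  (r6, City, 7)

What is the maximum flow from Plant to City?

Augment Plant→r1→r4→City: bottleneck 4, flow now 4.
Augment Plant→r1→r5→City: bottleneck 2, flow now 6.
Augment Plant→r2→r6→City: bottleneck 4, flow now 10.
Augment Plant→r3→r6→City: bottleneck 2, flow now 12.
No augmenting path remains; maximum flow = 12.
In the residual graph, reachable from Plant: {Plant, r1, r4, r5}.
Min-cut edges: Plant→r2 (4), Plant→r3 (2), r4→City (4), r5→City (2); capacity 4 + 2 + 4 + 2 = 12.
This cut is saturated, so no flow can exceed 12.

12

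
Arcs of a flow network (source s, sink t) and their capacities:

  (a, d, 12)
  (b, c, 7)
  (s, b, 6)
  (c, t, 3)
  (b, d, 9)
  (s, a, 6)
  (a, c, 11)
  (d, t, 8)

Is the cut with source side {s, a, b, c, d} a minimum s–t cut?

Given cut capacity: 3 + 8 = 11.
Augment s→a→c→t: bottleneck 3, flow now 3.
Augment s→a→d→t: bottleneck 3, flow now 6.
Augment s→b→d→t: bottleneck 5, flow now 11.
No augmenting path remains; maximum flow = 11.
Cut capacity 11 equals the max flow, so it is a minimum cut.

Yes — it is a minimum cut (capacity 11).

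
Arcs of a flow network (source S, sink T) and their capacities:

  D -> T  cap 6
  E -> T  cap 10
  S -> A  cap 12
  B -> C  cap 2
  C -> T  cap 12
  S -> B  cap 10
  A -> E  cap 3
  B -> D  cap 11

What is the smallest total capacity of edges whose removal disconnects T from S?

11

Augment S→A→E→T: bottleneck 3, flow now 3.
Augment S→B→C→T: bottleneck 2, flow now 5.
Augment S→B→D→T: bottleneck 6, flow now 11.
No augmenting path remains; maximum flow = 11.
By max-flow min-cut, the minimum cut capacity equals the max flow.
In the residual graph, reachable from S: {S, A, B, D}.
Min-cut edges: A→E (3), B→C (2), D→T (6); capacity 3 + 2 + 6 = 11.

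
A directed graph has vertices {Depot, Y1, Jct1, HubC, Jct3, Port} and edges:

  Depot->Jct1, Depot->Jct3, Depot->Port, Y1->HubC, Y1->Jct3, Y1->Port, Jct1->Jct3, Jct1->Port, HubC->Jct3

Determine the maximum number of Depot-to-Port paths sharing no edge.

Assign every edge capacity 1; by Menger, the answer equals the max flow.
Path Depot→Port (+1); total 1.
Path Depot→Jct1→Port (+1); total 2.
No residual Depot→Port path; max flow = 2.
Certifying cut of size 2: {Depot→Jct1, Depot→Port}.

2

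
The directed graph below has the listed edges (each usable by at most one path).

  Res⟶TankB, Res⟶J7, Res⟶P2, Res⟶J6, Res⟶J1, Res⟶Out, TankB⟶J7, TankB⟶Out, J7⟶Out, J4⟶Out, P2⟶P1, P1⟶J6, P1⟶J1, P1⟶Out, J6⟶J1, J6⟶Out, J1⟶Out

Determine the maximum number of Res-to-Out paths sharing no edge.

Assign every edge capacity 1; by Menger, the answer equals the max flow.
Path Res→Out (+1); total 1.
Path Res→TankB→Out (+1); total 2.
Path Res→J7→Out (+1); total 3.
Path Res→J6→Out (+1); total 4.
Path Res→J1→Out (+1); total 5.
Path Res→P2→P1→Out (+1); total 6.
No residual Res→Out path; max flow = 6.
Certifying cut of size 6: {Res→J1, Res→J6, Res→J7, Res→Out, Res→P2, Res→TankB}.

6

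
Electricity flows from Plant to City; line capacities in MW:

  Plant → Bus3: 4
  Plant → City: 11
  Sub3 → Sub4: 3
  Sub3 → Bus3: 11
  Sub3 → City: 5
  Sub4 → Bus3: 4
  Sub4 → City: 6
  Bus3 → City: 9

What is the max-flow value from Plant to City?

Augment Plant→City: bottleneck 11, flow now 11.
Augment Plant→Bus3→City: bottleneck 4, flow now 15.
No augmenting path remains; maximum flow = 15.
In the residual graph, reachable from Plant: {Plant}.
Min-cut edges: Plant→Bus3 (4), Plant→City (11); capacity 4 + 11 = 15.
This cut is saturated, so no flow can exceed 15.

15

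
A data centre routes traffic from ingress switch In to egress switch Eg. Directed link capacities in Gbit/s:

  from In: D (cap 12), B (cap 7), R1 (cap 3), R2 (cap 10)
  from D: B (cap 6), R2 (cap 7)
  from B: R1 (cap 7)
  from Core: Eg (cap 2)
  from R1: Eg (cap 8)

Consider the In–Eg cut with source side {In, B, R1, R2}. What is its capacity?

Edges leaving {In, B, R1, R2}: In→D (12), R1→Eg (8).
Cut capacity = 12 + 8 = 20.

20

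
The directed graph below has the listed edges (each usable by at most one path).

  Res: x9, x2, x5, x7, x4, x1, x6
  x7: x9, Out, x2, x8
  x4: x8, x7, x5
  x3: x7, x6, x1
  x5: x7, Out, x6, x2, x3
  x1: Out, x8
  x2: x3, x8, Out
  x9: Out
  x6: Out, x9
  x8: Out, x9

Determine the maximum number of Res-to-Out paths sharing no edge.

Assign every edge capacity 1; by Menger, the answer equals the max flow.
Path Res→x1→Out (+1); total 1.
Path Res→x2→Out (+1); total 2.
Path Res→x5→Out (+1); total 3.
Path Res→x6→Out (+1); total 4.
Path Res→x7→Out (+1); total 5.
Path Res→x9→Out (+1); total 6.
Path Res→x4→x8→Out (+1); total 7.
No residual Res→Out path; max flow = 7.
Certifying cut of size 7: {Res→x1, Res→x2, Res→x4, Res→x5, Res→x6, Res→x7, Res→x9}.

7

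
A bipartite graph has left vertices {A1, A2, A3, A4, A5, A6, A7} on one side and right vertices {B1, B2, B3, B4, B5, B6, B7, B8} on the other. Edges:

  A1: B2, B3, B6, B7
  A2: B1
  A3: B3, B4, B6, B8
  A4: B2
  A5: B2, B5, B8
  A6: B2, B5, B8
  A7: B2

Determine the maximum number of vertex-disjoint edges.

Unit-capacity flow: source→left, listed edges, right→sink; max matching = max flow.
Augmenting path A1→B2 (+1); matched 1.
Augmenting path A2→B1 (+1); matched 2.
Augmenting path A3→B3 (+1); matched 3.
Augmenting path A5→B5 (+1); matched 4.
Augmenting path A6→B8 (+1); matched 5.
Augmenting path A4→B2→A1→B6 (+1); matched 6.
No augmenting path remains; maximum matching = 6.
König certificate: {A1, A2, A3, A5, A6, B2} is a vertex cover of size 6 (every listed pair touches it), so no matching can be larger.

6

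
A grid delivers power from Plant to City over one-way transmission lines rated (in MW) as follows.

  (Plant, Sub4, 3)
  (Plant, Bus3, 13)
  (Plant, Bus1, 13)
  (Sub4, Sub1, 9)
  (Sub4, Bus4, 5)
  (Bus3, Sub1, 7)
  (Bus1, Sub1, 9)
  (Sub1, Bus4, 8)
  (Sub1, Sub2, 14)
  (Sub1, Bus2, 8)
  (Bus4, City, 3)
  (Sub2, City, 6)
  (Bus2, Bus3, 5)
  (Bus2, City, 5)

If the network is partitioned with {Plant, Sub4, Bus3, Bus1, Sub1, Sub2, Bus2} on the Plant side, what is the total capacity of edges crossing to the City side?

Edges leaving {Plant, Sub4, Bus3, Bus1, Sub1, Sub2, Bus2}: Sub4→Bus4 (5), Sub1→Bus4 (8), Sub2→City (6), Bus2→City (5).
Cut capacity = 5 + 8 + 6 + 5 = 24.

24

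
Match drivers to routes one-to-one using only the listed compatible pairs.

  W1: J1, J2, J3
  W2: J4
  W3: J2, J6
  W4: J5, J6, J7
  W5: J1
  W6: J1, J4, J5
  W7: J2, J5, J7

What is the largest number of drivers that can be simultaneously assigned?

Unit-capacity flow: source→left, listed edges, right→sink; max matching = max flow.
Augmenting path W1→J1 (+1); matched 1.
Augmenting path W2→J4 (+1); matched 2.
Augmenting path W3→J2 (+1); matched 3.
Augmenting path W4→J5 (+1); matched 4.
Augmenting path W7→J7 (+1); matched 5.
Augmenting path W5→J1→W1→J3 (+1); matched 6.
Augmenting path W6→J5→W4→J6 (+1); matched 7.
No augmenting path remains; maximum matching = 7.
König certificate: {W1, W2, W3, W4, W5, W6, W7} is a vertex cover of size 7 (every listed pair touches it), so no matching can be larger.

7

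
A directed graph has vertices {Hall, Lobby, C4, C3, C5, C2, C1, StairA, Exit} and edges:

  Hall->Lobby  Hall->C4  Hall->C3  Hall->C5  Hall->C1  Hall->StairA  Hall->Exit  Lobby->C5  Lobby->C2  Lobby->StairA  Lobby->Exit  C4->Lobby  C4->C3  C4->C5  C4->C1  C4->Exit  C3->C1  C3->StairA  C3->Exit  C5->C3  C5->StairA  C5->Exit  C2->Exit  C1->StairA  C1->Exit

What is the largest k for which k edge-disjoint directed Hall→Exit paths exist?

6

Assign every edge capacity 1; by Menger, the answer equals the max flow.
Path Hall→Exit (+1); total 1.
Path Hall→Lobby→Exit (+1); total 2.
Path Hall→C4→Exit (+1); total 3.
Path Hall→C3→Exit (+1); total 4.
Path Hall→C5→Exit (+1); total 5.
Path Hall→C1→Exit (+1); total 6.
No residual Hall→Exit path; max flow = 6.
Certifying cut of size 6: {Hall→C1, Hall→C3, Hall→C4, Hall→C5, Hall→Exit, Hall→Lobby}.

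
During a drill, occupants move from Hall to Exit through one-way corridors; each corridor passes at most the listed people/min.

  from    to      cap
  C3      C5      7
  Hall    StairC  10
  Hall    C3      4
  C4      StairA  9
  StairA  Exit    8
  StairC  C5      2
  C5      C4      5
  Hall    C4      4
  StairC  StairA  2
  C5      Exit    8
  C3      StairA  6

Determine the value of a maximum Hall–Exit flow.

12

Augment Hall→C3→StairA→Exit: bottleneck 4, flow now 4.
Augment Hall→StairC→StairA→Exit: bottleneck 2, flow now 6.
Augment Hall→StairC→C5→Exit: bottleneck 2, flow now 8.
Augment Hall→C4→StairA→Exit: bottleneck 2, flow now 10.
Augment Hall→C4→StairA→C3→C5→Exit: bottleneck 2, flow now 12. (uses reverse residual edge)
No augmenting path remains; maximum flow = 12.
In the residual graph, reachable from Hall: {Hall, StairC}.
Min-cut edges: Hall→C3 (4), Hall→C4 (4), StairC→StairA (2), StairC→C5 (2); capacity 4 + 4 + 2 + 2 = 12.
This cut is saturated, so no flow can exceed 12.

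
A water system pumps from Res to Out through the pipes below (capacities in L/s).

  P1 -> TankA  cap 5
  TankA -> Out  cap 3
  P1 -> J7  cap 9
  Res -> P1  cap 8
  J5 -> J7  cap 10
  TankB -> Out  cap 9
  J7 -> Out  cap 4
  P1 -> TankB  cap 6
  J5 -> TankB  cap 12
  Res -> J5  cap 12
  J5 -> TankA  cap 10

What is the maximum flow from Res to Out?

Augment Res→J5→TankB→Out: bottleneck 9, flow now 9.
Augment Res→J5→J7→Out: bottleneck 3, flow now 12.
Augment Res→P1→J7→Out: bottleneck 1, flow now 13.
Augment Res→P1→TankA→Out: bottleneck 3, flow now 16.
No augmenting path remains; maximum flow = 16.
In the residual graph, reachable from Res: {Res, J5, P1, TankB, J7, TankA}.
Min-cut edges: TankB→Out (9), J7→Out (4), TankA→Out (3); capacity 9 + 4 + 3 = 16.
This cut is saturated, so no flow can exceed 16.

16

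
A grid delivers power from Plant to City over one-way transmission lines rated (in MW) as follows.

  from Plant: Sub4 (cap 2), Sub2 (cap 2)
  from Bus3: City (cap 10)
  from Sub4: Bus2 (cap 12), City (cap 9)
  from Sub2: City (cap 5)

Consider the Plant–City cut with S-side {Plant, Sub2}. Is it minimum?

Given cut capacity: 2 + 5 = 7.
Augment Plant→Sub4→City: bottleneck 2, flow now 2.
Augment Plant→Sub2→City: bottleneck 2, flow now 4.
No augmenting path remains; maximum flow = 4.
In the residual graph, reachable from Plant: {Plant}.
Min-cut edges: Plant→Sub4 (2), Plant→Sub2 (2); capacity 2 + 2 = 4.
Cut capacity 7 exceeds the max flow 4, so it is not minimum.

No — its capacity is 7, but the minimum cut has capacity 4.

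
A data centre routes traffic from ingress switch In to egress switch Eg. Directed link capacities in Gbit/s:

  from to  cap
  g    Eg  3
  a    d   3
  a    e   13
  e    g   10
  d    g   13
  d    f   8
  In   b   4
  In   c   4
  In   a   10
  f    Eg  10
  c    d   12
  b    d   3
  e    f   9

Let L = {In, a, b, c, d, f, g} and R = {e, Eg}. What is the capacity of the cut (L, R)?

Edges leaving {In, a, b, c, d, f, g}: a→e (13), f→Eg (10), g→Eg (3).
Cut capacity = 13 + 10 + 3 = 26.

26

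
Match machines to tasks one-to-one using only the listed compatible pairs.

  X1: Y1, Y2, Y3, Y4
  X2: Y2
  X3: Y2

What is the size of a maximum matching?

2

Unit-capacity flow: source→left, listed edges, right→sink; max matching = max flow.
Augmenting path X1→Y1 (+1); matched 1.
Augmenting path X2→Y2 (+1); matched 2.
No augmenting path remains; maximum matching = 2.
König certificate: {X1, Y2} is a vertex cover of size 2 (every listed pair touches it), so no matching can be larger.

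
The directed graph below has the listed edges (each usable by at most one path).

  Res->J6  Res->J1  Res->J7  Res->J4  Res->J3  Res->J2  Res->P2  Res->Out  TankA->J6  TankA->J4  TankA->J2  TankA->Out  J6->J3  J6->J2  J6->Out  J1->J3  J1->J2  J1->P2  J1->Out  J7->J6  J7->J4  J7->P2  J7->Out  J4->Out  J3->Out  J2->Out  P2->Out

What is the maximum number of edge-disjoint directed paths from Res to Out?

8

Assign every edge capacity 1; by Menger, the answer equals the max flow.
Path Res→Out (+1); total 1.
Path Res→J6→Out (+1); total 2.
Path Res→J1→Out (+1); total 3.
Path Res→J7→Out (+1); total 4.
Path Res→J4→Out (+1); total 5.
Path Res→J3→Out (+1); total 6.
Path Res→J2→Out (+1); total 7.
Path Res→P2→Out (+1); total 8.
No residual Res→Out path; max flow = 8.
Certifying cut of size 8: {Res→J1, Res→J2, Res→J3, Res→J4, Res→J6, Res→J7, Res→Out, Res→P2}.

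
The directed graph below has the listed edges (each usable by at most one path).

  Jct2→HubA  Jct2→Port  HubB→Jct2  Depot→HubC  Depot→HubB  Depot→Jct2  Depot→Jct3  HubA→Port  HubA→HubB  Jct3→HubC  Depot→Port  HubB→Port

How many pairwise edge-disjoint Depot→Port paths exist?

Assign every edge capacity 1; by Menger, the answer equals the max flow.
Path Depot→Port (+1); total 1.
Path Depot→HubB→Port (+1); total 2.
Path Depot→Jct2→Port (+1); total 3.
No residual Depot→Port path; max flow = 3.
Certifying cut of size 3: {Depot→HubB, Depot→Jct2, Depot→Port}.

3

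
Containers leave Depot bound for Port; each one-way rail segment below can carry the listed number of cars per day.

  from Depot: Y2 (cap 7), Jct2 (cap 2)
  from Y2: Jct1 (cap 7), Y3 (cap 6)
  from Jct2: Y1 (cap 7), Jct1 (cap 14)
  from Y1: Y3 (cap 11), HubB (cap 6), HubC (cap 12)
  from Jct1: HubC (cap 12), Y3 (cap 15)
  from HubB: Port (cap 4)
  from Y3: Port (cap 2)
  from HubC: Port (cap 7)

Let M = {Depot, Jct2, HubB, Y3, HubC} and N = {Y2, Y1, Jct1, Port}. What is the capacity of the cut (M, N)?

41

Edges leaving {Depot, Jct2, HubB, Y3, HubC}: Depot→Y2 (7), Jct2→Y1 (7), Jct2→Jct1 (14), HubB→Port (4), Y3→Port (2), HubC→Port (7).
Cut capacity = 7 + 7 + 14 + 4 + 2 + 7 = 41.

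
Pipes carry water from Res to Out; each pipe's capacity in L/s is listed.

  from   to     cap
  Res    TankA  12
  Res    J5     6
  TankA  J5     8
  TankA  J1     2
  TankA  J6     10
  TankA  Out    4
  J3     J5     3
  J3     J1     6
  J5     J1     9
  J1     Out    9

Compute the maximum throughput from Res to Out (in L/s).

13

Augment Res→TankA→Out: bottleneck 4, flow now 4.
Augment Res→TankA→J1→Out: bottleneck 2, flow now 6.
Augment Res→J5→J1→Out: bottleneck 6, flow now 12.
Augment Res→TankA→J5→J1→Out: bottleneck 1, flow now 13.
No augmenting path remains; maximum flow = 13.
In the residual graph, reachable from Res: {Res, TankA, J5, J1, J6}.
Min-cut edges: TankA→Out (4), J1→Out (9); capacity 4 + 9 = 13.
This cut is saturated, so no flow can exceed 13.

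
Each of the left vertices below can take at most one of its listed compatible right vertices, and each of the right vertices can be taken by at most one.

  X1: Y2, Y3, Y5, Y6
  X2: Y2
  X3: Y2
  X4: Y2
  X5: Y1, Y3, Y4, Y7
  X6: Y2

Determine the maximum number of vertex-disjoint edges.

3

Unit-capacity flow: source→left, listed edges, right→sink; max matching = max flow.
Augmenting path X1→Y2 (+1); matched 1.
Augmenting path X5→Y1 (+1); matched 2.
Augmenting path X2→Y2→X1→Y3 (+1); matched 3.
No augmenting path remains; maximum matching = 3.
König certificate: {X1, X5, Y2} is a vertex cover of size 3 (every listed pair touches it), so no matching can be larger.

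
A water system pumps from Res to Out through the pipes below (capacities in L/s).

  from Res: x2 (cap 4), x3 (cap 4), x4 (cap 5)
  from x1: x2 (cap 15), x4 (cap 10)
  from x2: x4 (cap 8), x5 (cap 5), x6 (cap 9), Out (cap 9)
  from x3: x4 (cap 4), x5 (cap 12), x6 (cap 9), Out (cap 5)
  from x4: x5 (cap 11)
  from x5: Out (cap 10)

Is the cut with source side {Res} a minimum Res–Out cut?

Given cut capacity: 4 + 4 + 5 = 13.
Augment Res→x2→Out: bottleneck 4, flow now 4.
Augment Res→x3→Out: bottleneck 4, flow now 8.
Augment Res→x4→x5→Out: bottleneck 5, flow now 13.
No augmenting path remains; maximum flow = 13.
Cut capacity 13 equals the max flow, so it is a minimum cut.

Yes — it is a minimum cut (capacity 13).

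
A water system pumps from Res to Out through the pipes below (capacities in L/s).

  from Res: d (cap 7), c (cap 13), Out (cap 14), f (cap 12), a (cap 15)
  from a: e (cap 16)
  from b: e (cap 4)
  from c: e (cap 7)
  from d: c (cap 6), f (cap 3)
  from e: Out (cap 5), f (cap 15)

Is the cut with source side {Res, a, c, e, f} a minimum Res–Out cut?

Given cut capacity: 7 + 14 + 5 = 26.
Augment Res→Out: bottleneck 14, flow now 14.
Augment Res→a→e→Out: bottleneck 5, flow now 19.
No augmenting path remains; maximum flow = 19.
In the residual graph, reachable from Res: {Res, a, c, d, e, f}.
Min-cut edges: Res→Out (14), e→Out (5); capacity 14 + 5 = 19.
Cut capacity 26 exceeds the max flow 19, so it is not minimum.

No — its capacity is 26, but the minimum cut has capacity 19.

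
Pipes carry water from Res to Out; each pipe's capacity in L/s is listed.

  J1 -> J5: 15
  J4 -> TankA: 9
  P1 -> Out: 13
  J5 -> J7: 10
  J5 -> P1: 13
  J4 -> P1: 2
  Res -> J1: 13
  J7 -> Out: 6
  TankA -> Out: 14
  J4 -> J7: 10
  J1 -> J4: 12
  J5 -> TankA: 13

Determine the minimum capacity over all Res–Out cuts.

Augment Res→J1→J4→P1→Out: bottleneck 2, flow now 2.
Augment Res→J1→J4→TankA→Out: bottleneck 9, flow now 11.
Augment Res→J1→J4→J7→Out: bottleneck 1, flow now 12.
Augment Res→J1→J5→P1→Out: bottleneck 1, flow now 13.
No augmenting path remains; maximum flow = 13.
By max-flow min-cut, the minimum cut capacity equals the max flow.
In the residual graph, reachable from Res: {Res}.
Min-cut edges: Res→J1 (13); capacity 13 = 13.

13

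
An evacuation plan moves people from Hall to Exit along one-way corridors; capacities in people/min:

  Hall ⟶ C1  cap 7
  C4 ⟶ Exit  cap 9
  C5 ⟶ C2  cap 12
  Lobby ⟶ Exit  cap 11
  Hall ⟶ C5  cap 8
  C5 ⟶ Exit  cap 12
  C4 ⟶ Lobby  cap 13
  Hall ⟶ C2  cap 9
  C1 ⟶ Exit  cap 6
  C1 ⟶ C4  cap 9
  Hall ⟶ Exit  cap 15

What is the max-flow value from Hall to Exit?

Augment Hall→Exit: bottleneck 15, flow now 15.
Augment Hall→C5→Exit: bottleneck 8, flow now 23.
Augment Hall→C1→Exit: bottleneck 6, flow now 29.
Augment Hall→C1→C4→Exit: bottleneck 1, flow now 30.
No augmenting path remains; maximum flow = 30.
In the residual graph, reachable from Hall: {Hall, C2}.
Min-cut edges: Hall→C5 (8), Hall→C1 (7), Hall→Exit (15); capacity 8 + 7 + 15 = 30.
This cut is saturated, so no flow can exceed 30.

30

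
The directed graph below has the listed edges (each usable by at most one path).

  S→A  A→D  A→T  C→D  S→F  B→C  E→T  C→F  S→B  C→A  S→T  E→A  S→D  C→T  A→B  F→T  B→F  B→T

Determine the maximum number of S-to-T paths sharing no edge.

Assign every edge capacity 1; by Menger, the answer equals the max flow.
Path S→T (+1); total 1.
Path S→A→T (+1); total 2.
Path S→B→T (+1); total 3.
Path S→F→T (+1); total 4.
No residual S→T path; max flow = 4.
Certifying cut of size 4: {S→A, S→B, S→F, S→T}.

4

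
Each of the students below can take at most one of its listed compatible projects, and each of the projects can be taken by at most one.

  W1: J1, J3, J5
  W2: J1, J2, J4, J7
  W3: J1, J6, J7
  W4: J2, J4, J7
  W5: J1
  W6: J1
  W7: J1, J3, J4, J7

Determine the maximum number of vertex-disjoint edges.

6

Unit-capacity flow: source→left, listed edges, right→sink; max matching = max flow.
Augmenting path W1→J1 (+1); matched 1.
Augmenting path W2→J2 (+1); matched 2.
Augmenting path W3→J6 (+1); matched 3.
Augmenting path W4→J4 (+1); matched 4.
Augmenting path W7→J3 (+1); matched 5.
Augmenting path W5→J1→W1→J5 (+1); matched 6.
No augmenting path remains; maximum matching = 6.
König certificate: {W1, W2, W3, W4, W7, J1} is a vertex cover of size 6 (every listed pair touches it), so no matching can be larger.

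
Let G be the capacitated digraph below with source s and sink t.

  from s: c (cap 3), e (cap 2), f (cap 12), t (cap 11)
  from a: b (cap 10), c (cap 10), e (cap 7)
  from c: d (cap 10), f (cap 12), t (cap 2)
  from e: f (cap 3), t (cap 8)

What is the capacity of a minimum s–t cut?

Augment s→t: bottleneck 11, flow now 11.
Augment s→c→t: bottleneck 2, flow now 13.
Augment s→e→t: bottleneck 2, flow now 15.
No augmenting path remains; maximum flow = 15.
By max-flow min-cut, the minimum cut capacity equals the max flow.
In the residual graph, reachable from s: {s, c, d, f}.
Min-cut edges: s→e (2), s→t (11), c→t (2); capacity 2 + 11 + 2 = 15.

15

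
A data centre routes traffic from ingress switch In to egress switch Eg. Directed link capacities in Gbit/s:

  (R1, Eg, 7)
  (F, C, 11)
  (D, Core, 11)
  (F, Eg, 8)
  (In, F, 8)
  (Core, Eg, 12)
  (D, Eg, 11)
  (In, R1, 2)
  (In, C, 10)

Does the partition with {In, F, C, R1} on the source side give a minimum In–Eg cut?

Given cut capacity: 8 + 7 = 15.
Augment In→F→Eg: bottleneck 8, flow now 8.
Augment In→R1→Eg: bottleneck 2, flow now 10.
No augmenting path remains; maximum flow = 10.
In the residual graph, reachable from In: {In, C}.
Min-cut edges: In→F (8), In→R1 (2); capacity 8 + 2 = 10.
Cut capacity 15 exceeds the max flow 10, so it is not minimum.

No — its capacity is 15, but the minimum cut has capacity 10.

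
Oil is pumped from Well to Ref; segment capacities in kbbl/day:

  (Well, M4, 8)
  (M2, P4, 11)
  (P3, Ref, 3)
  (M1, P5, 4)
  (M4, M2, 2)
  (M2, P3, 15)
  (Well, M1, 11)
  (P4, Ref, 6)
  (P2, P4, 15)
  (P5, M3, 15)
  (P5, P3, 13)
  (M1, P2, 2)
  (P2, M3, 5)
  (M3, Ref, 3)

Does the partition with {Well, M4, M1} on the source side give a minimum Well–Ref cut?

Yes — it is a minimum cut (capacity 8).

Given cut capacity: 2 + 4 + 2 = 8.
Augment Well→M4→M2→P4→Ref: bottleneck 2, flow now 2.
Augment Well→M1→P5→M3→Ref: bottleneck 3, flow now 5.
Augment Well→M1→P5→P3→Ref: bottleneck 1, flow now 6.
Augment Well→M1→P2→P4→Ref: bottleneck 2, flow now 8.
No augmenting path remains; maximum flow = 8.
Cut capacity 8 equals the max flow, so it is a minimum cut.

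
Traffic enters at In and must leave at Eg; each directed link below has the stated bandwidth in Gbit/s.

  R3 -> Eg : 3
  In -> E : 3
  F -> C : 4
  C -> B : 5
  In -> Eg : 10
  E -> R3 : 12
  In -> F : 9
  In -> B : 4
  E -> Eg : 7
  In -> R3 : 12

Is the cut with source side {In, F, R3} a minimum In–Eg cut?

Given cut capacity: 3 + 4 + 10 + 4 + 3 = 24.
Augment In→Eg: bottleneck 10, flow now 10.
Augment In→E→Eg: bottleneck 3, flow now 13.
Augment In→R3→Eg: bottleneck 3, flow now 16.
No augmenting path remains; maximum flow = 16.
In the residual graph, reachable from In: {In, F, C, R3, B}.
Min-cut edges: In→E (3), In→Eg (10), R3→Eg (3); capacity 3 + 10 + 3 = 16.
Cut capacity 24 exceeds the max flow 16, so it is not minimum.

No — its capacity is 24, but the minimum cut has capacity 16.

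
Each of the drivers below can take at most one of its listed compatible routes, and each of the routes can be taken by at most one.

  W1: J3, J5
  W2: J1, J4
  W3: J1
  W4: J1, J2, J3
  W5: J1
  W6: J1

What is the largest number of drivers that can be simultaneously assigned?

4

Unit-capacity flow: source→left, listed edges, right→sink; max matching = max flow.
Augmenting path W1→J3 (+1); matched 1.
Augmenting path W2→J1 (+1); matched 2.
Augmenting path W4→J2 (+1); matched 3.
Augmenting path W3→J1→W2→J4 (+1); matched 4.
No augmenting path remains; maximum matching = 4.
König certificate: {W1, W2, W4, J1} is a vertex cover of size 4 (every listed pair touches it), so no matching can be larger.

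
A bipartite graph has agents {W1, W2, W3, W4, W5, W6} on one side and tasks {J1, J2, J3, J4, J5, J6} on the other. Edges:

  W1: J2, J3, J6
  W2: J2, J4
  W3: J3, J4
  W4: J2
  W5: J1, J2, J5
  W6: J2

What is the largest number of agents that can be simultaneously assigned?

5

Unit-capacity flow: source→left, listed edges, right→sink; max matching = max flow.
Augmenting path W1→J2 (+1); matched 1.
Augmenting path W2→J4 (+1); matched 2.
Augmenting path W3→J3 (+1); matched 3.
Augmenting path W5→J1 (+1); matched 4.
Augmenting path W4→J2→W1→J6 (+1); matched 5.
No augmenting path remains; maximum matching = 5.
König certificate: {W1, W2, W3, W5, J2} is a vertex cover of size 5 (every listed pair touches it), so no matching can be larger.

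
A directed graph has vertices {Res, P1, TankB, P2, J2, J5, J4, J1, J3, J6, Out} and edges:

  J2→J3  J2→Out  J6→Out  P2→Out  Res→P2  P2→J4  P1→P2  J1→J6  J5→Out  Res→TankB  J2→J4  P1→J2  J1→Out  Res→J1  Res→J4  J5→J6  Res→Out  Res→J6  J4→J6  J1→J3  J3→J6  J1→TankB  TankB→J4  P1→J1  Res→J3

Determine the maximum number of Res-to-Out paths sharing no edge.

Assign every edge capacity 1; by Menger, the answer equals the max flow.
Path Res→Out (+1); total 1.
Path Res→P2→Out (+1); total 2.
Path Res→J1→Out (+1); total 3.
Path Res→J6→Out (+1); total 4.
No residual Res→Out path; max flow = 4.
Certifying cut of size 4: {J6→Out, Res→J1, Res→Out, Res→P2}.

4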